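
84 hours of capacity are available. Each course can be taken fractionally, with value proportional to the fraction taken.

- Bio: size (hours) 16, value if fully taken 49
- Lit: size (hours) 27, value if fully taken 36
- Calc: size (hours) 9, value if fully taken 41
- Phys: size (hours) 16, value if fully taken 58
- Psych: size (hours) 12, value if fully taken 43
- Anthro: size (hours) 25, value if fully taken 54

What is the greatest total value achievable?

253

Sort by value density: Calc 41/9≈4.56, Phys 58/16≈3.62, Psych 43/12≈3.58, Bio 49/16≈3.06, Anthro 54/25≈2.16, Lit 36/27≈1.33.
All 9 hours of Calc fit (value 41) → 75 remain.
Phys: take in full, 16 hours for value 58 → 59 left.
All 12 hours of Psych fit (value 43) → 47 remain.
Bio: take in full, 16 hours for value 49 → 31 left.
Take all of Anthro (25 hours, value 54) → 6 hours left.
6 hours left: a 6/27 share of Lit gives 36×6/27 = 8.
Total value = 253.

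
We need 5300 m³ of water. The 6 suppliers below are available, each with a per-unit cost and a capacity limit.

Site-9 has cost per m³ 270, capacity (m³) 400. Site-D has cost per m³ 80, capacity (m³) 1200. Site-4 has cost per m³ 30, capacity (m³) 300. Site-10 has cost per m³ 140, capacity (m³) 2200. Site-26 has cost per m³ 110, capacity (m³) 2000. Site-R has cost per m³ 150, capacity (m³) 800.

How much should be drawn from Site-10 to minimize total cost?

Cheapest first:
Site-4 at 30: take all 300 m³ → 5000 still needed.
Take 1200 from Site-D at 80 → need 3800 more.
Site-26 (110): use full 2000 → 1800 m³ to go.
Site-10 (140): take the remaining 1800 → done.
Site-R, Site-9: unused.

1800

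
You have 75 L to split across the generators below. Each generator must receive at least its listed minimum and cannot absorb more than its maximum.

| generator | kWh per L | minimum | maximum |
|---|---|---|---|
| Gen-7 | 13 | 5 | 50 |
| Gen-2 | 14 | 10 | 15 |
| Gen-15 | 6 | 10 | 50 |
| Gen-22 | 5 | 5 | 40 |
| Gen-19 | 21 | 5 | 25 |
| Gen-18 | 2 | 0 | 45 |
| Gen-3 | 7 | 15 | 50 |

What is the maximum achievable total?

Meeting every minimum uses 5+10+10+5+5+0+15 = 50 L, leaving 25.
Order the generators by kWh per L: Gen-19 21 > Gen-2 14 > Gen-7 13 > Gen-3 7 > Gen-15 6 > Gen-22 5 > Gen-18 2.
Gen-19 takes 20 more to reach its cap of 25 ; 5 left.
Give Gen-2 5 more to hit its cap of 15 ; 0 left.
Total = 13×5 + 14×15 + 6×10 + 5×5 + 21×25 + 7×15 = 990.

990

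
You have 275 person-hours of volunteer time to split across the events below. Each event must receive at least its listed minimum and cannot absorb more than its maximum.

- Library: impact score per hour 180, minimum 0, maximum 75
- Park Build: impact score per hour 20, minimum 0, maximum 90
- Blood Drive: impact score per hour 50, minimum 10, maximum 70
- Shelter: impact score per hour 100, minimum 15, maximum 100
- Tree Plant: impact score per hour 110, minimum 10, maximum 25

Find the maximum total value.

Meeting every minimum uses 0+0+10+15+10 = 35 person-hours, leaving 240.
Highest impact score per hour first: Library 180 > Tree Plant 110 > Shelter 100 > Blood Drive 50 > Park Build 20.
Library takes 75 more to reach its cap of 75 → 165 left.
Tree Plant: +15 to 25 (cap) → 150 left.
Give Shelter 85 more to hit its cap of 100 → 65 left.
Blood Drive takes 60 more to reach its cap of 70 → 5 left.
Park Build has room for 90 more but only 5 remain, so it gets 5.
Total = 180×75 + 20×5 + 50×70 + 100×100 + 110×25 = 29850.

29850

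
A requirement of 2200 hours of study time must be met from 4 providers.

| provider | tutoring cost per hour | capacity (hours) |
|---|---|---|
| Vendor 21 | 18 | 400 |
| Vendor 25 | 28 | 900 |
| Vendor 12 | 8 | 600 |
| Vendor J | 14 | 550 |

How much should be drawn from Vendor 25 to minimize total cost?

650

Use providers in increasing cost order.
Vendor 12 (8): use full 600 ; 1600 hours to go.
Take 550 from Vendor J at 14 ; need 1050 more.
Vendor 21 (18): use full 400 ; 650 hours to go.
Vendor 25 (28): take the remaining 650 ; done.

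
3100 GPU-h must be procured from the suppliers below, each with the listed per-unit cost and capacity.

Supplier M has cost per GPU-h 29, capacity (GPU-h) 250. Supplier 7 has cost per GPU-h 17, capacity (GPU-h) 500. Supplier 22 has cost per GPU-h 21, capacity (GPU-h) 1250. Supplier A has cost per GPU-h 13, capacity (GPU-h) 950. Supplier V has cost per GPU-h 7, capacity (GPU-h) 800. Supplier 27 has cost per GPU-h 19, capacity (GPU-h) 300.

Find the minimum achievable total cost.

43700

Cheapest first:
Supplier V (7): use full 800 ; 2300 GPU-h to go.
Supplier A at 13: take all 950 GPU-h ; 1350 still needed.
Supplier 7 (17): use full 500 ; 850 GPU-h to go.
Supplier 27 (19): use full 300 ; 550 GPU-h to go.
Supplier 22 (21): take the remaining 550 ; done.
Supplier M: unused.
Cost = 800×7 + 950×13 + 500×17 + 300×19 + 550×21 = 43700.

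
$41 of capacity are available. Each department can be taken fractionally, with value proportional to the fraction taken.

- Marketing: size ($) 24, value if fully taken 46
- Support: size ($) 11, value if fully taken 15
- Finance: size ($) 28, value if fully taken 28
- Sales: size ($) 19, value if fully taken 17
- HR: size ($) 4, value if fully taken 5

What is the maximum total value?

Best value per unit of size first: Marketing 46/24≈1.92, Support 15/11≈1.36, HR 5/4≈1.25, Finance 28/28≈1, Sales 17/19≈0.895.
All 24 $ of Marketing fit (value 46) — 17 remain.
Take all of Support (11 $, value 15) — 6 $ left.
Take all of HR (4 $, value 5) — 2 $ left.
Fill the last 2 $ with part of Finance: 2/28 of it earns 2.
Total value = 68.

68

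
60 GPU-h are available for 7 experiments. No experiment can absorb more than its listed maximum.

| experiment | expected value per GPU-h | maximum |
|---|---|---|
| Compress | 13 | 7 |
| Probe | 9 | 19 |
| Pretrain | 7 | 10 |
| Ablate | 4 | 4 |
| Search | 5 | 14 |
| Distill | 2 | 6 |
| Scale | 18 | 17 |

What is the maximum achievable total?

Rank by expected value per GPU-h: Scale 18 > Compress 13 > Probe 9 > Pretrain 7 > Search 5 > Ablate 4 > Distill 2.
Scale: +17 to 17 (cap) ; 43 left.
Compress takes 7 to reach its cap of 7 ; 36 left.
Probe takes 19 to reach its cap of 19 ; 17 left.
Give Pretrain 10 to hit its cap of 10 ; 7 left.
Search has room for 14 but only 7 remain, so it gets 7.
Total = 13×7 + 9×19 + 7×10 + 5×7 + 18×17 = 673.

673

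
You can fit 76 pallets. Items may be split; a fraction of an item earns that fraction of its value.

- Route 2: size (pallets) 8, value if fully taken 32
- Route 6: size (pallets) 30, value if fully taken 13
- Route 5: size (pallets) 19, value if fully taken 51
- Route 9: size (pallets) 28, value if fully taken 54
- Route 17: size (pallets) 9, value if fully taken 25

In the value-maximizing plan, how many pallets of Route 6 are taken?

Rank by value-to-size ratio: Route 2 32/8≈4, Route 17 25/9≈2.78, Route 5 51/19≈2.68, Route 9 54/28≈1.93, Route 6 13/30≈0.433.
All 8 pallets of Route 2 fit (value 32) ; 68 remain.
Route 17: take in full, 9 pallets for value 25 ; 59 left.
Route 5: take in full, 19 pallets for value 51 ; 40 left.
Route 9: take in full, 28 pallets for value 54 ; 12 left.
12 pallets left: a 12/30 share of Route 6 gives 13×12/30 = 5.2.

12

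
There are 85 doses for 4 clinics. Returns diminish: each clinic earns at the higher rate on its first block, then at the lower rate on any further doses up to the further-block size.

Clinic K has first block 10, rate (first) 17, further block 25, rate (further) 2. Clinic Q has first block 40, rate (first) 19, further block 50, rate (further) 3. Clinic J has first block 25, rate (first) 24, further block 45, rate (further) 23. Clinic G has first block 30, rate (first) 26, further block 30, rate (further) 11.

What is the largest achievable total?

2070

Treat each block as its own option and order by rate: Clinic G/tier1 26 > Clinic J/tier1 24 > Clinic J/tier2 23 > Clinic Q/tier1 19 > Clinic K/tier1 17 > Clinic G/tier2 11 > Clinic Q/tier2 3 > Clinic K/tier2 2.
Fill Clinic G tier1 block (30 at 26) → 55 left.
Clinic J/tier1 (24): +25 → 30 left.
Clinic J/tier2: +30 of 45 at 23; pool empty.
Total = 26×30 + 24×25 + 23×30 = 2070.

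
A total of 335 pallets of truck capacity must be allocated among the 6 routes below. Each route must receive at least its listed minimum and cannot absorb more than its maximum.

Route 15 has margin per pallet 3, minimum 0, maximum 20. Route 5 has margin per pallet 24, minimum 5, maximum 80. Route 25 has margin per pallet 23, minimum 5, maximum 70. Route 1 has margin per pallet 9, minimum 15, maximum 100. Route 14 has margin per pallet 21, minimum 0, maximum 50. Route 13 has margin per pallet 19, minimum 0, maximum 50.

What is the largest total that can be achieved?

Meeting every minimum uses 0+5+5+15+0+0 = 25 pallets, leaving 310.
Rank by margin per pallet: Route 5 24 > Route 25 23 > Route 14 21 > Route 13 19 > Route 1 9 > Route 15 3.
Route 5 takes 75 more to reach its cap of 80 → 235 left.
Give Route 25 65 more to hit its cap of 70 → 170 left.
Route 14 takes 50 more to reach its cap of 50 → 120 left.
Route 13 takes 50 more to reach its cap of 50 → 70 left.
Only 70 left; Route 1 takes them to reach 85.
Total = 24×80 + 23×70 + 9×85 + 21×50 + 19×50 = 6295.

6295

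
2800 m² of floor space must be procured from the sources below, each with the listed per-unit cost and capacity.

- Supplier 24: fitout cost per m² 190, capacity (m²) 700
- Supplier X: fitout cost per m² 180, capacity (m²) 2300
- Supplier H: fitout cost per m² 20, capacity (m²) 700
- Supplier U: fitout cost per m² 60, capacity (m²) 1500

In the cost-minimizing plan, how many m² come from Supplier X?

600

Use sources in increasing cost order.
Supplier H (20): use full 700 — 2100 m² to go.
Supplier U at 60: take all 1500 m² — 600 still needed.
Take 600 from Supplier X at 180 to finish.
Supplier 24: unused.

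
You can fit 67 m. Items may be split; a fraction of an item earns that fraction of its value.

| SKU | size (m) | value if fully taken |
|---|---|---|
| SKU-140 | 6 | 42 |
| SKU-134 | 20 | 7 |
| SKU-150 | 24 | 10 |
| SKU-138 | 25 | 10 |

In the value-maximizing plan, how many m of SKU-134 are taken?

Sort by value density: SKU-140 42/6≈7, SKU-150 10/24≈0.417, SKU-138 10/25≈0.4, SKU-134 7/20≈0.35.
SKU-140: take in full, 6 m for value 42 → 61 left.
Take all of SKU-150 (24 m, value 10) → 37 m left.
SKU-138: take in full, 25 m for value 10 → 12 left.
Fill the last 12 m with part of SKU-134: 12/20 of it earns 4.2.

12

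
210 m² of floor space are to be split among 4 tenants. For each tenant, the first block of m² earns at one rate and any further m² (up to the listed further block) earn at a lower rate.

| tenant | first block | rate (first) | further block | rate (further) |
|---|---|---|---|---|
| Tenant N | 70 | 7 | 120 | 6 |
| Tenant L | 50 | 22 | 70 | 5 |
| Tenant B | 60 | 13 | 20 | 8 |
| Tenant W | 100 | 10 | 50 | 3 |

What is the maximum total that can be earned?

2880

Order all 8 blocks by rate: Tenant L/tier1 22 > Tenant B/tier1 13 > Tenant W/tier1 10 > Tenant B/tier2 8 > Tenant N/tier1 7 > Tenant N/tier2 6 > Tenant L/tier2 5 > Tenant W/tier2 3.
Tenant L tier1 at 22: fill all 50 — 160 left.
Tenant B/tier1 (13): +60 — 100 left.
Tenant W/tier1 (10): +100 — 0 left.
Total = 22×50 + 13×60 + 10×100 = 2880.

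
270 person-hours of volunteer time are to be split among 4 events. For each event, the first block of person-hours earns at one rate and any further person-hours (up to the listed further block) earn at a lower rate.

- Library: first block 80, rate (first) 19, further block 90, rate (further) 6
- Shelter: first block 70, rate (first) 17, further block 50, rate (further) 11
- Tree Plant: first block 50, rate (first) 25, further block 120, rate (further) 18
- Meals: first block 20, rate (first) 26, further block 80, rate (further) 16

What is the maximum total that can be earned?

Order all 8 blocks by rate: Meals/tier1 26 > Tree Plant/tier1 25 > Library/tier1 19 > Tree Plant/tier2 18 > Shelter/tier1 17 > Meals/tier2 16 > Shelter/tier2 11 > Library/tier2 6.
Fill Meals tier1 block (20 at 26) — 250 left.
Fill Tree Plant tier1 block (50 at 25) — 200 left.
Library/tier1 (19): +80 — 120 left.
Tree Plant tier2 at 18: fill all 120 — 0 left.
Total = 26×20 + 25×50 + 19×80 + 18×120 = 5450.

5450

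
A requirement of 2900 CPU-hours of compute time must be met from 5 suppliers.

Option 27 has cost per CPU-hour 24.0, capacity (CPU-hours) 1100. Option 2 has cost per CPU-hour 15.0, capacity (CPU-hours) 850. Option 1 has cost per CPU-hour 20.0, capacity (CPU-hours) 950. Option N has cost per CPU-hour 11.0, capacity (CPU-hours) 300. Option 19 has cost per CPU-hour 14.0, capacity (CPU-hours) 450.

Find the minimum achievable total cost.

49750

Cheapest first:
Option N (11.0): use full 300 — 2600 CPU-hours to go.
Option 19 at 14.0: take all 450 CPU-hours — 2150 still needed.
Option 2 at 15.0: take all 850 CPU-hours — 1300 still needed.
Option 1 (20.0): use full 950 — 350 CPU-hours to go.
Option 27 (24.0): take the remaining 350 — done.
Cost = 300×11.0 + 450×14.0 + 850×15.0 + 950×20.0 + 350×24.0 = 49750.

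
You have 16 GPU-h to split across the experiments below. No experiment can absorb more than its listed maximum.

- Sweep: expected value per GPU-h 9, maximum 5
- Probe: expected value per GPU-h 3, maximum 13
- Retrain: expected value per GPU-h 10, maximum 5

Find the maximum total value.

113

Rank by expected value per GPU-h: Retrain 10 > Sweep 9 > Probe 3.
Retrain takes 5 to reach its cap of 5 ; 11 left.
Sweep: +5 to 5 (cap) ; 6 left.
Probe has room for 13 but only 6 remain, so it gets 6.
Total = 9×5 + 3×6 + 10×5 = 113.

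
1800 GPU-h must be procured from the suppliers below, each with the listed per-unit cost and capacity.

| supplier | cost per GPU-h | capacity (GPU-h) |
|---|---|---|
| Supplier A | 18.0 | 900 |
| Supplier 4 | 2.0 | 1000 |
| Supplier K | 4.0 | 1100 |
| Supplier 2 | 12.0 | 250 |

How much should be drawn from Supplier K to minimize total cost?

Cheapest first:
Supplier 4 (2.0): use full 1000 → 800 GPU-h to go.
Supplier K at 4.0: take 800 of its 1100 → requirement met.
Supplier 2, Supplier A: unused.

800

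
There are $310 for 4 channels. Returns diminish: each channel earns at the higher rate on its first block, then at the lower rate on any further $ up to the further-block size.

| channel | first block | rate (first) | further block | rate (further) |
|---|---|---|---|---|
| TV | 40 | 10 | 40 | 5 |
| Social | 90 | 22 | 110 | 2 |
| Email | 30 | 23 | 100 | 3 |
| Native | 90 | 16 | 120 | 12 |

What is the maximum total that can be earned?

5310

Order all 8 blocks by rate: Email/tier1 23 > Social/tier1 22 > Native/tier1 16 > Native/tier2 12 > TV/tier1 10 > TV/tier2 5 > Email/tier2 3 > Social/tier2 2.
Fill Email tier1 block (30 at 23) ; 280 left.
Social tier1 at 22: fill all 90 ; 190 left.
Native tier1 at 16: fill all 90 ; 100 left.
100 remain; put them into Native tier2 at 12.
Total = 23×30 + 22×90 + 16×90 + 12×100 = 5310.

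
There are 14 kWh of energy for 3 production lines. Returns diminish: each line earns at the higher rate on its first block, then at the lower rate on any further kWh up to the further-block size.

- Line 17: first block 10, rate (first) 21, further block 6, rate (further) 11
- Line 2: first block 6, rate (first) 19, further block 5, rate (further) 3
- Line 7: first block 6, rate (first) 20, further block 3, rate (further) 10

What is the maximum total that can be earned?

290

Order all 6 blocks by rate: Line 17/T1 21 > Line 7/T1 20 > Line 2/T1 19 > Line 17/T2 11 > Line 7/T2 10 > Line 2/T2 3.
Fill Line 17 T1 block (10 at 21) → 4 left.
Line 7 T1 at 20: only 4 left, fill 4.
Total = 21×10 + 20×4 = 290.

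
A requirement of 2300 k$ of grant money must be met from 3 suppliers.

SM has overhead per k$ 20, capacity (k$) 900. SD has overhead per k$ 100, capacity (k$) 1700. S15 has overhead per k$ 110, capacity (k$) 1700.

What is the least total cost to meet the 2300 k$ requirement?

Use suppliers in increasing cost order.
SM at 20: take all 900 k$ — 1400 still needed.
Take 1400 from SD at 100 to finish.
S15: unused.
Cost = 900×20 + 1400×100 = 158000.

158000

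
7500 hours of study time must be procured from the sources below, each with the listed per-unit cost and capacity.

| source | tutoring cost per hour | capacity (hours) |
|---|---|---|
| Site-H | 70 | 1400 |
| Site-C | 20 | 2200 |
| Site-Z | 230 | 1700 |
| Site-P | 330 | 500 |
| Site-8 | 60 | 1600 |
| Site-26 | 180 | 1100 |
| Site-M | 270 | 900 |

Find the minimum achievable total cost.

Use sources in increasing cost order.
Site-C (20): use full 2200 → 5300 hours to go.
Site-8 at 60: take all 1600 hours → 3700 still needed.
Site-H at 70: take all 1400 hours → 2300 still needed.
Site-26 at 180: take all 1100 hours → 1200 still needed.
Take 1200 from Site-Z at 230 to finish.
Site-M, Site-P: unused.
Cost = 2200×20 + 1600×60 + 1400×70 + 1100×180 + 1200×230 = 712000.

712000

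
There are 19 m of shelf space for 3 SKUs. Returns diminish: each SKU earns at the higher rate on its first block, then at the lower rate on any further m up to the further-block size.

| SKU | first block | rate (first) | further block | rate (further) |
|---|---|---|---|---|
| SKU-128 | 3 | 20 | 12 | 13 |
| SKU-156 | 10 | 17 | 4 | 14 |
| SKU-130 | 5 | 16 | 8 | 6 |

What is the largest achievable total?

Rank every tier by rate: SKU-128/T1 20 > SKU-156/T1 17 > SKU-130/T1 16 > SKU-156/T2 14 > SKU-128/T2 13 > SKU-130/T2 6.
SKU-128/T1 (20): +3 → 16 left.
SKU-156 T1 at 17: fill all 10 → 6 left.
SKU-130 T1 at 16: fill all 5 → 1 left.
1 remain; put them into SKU-156 T2 at 14.
Total = 20×3 + 17×10 + 16×5 + 14×1 = 324.

324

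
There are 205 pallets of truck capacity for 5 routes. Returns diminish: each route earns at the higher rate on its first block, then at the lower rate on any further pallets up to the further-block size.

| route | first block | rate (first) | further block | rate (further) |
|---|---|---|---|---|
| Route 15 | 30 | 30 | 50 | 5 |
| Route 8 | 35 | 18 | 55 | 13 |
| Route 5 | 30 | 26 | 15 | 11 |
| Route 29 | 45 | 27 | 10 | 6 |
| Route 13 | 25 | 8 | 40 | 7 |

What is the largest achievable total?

Order all 10 blocks by rate: Route 15/first 30 > Route 29/first 27 > Route 5/first 26 > Route 8/first 18 > Route 8/second 13 > Route 5/second 11 > Route 13/first 8 > Route 13/second 7 > Route 29/second 6 > Route 15/second 5.
Fill Route 15 first block (30 at 30) ; 175 left.
Route 29/first (27): +45 ; 130 left.
Route 5/first (26): +30 ; 100 left.
Route 8/first (18): +35 ; 65 left.
Route 8 second at 13: fill all 55 ; 10 left.
10 remain; put them into Route 5 second at 11.
Total = 30×30 + 27×45 + 26×30 + 18×35 + 13×55 + 11×10 = 4350.

4350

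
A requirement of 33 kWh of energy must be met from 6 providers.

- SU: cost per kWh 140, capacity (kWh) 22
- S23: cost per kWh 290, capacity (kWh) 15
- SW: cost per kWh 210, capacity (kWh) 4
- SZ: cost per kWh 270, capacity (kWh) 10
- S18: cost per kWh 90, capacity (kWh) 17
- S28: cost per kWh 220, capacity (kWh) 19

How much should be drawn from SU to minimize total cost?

16

Use providers in increasing cost order.
S18 at 90: take all 17 kWh — 16 still needed.
SU (140): take the remaining 16 — done.
SW, S28, SZ, S23: unused.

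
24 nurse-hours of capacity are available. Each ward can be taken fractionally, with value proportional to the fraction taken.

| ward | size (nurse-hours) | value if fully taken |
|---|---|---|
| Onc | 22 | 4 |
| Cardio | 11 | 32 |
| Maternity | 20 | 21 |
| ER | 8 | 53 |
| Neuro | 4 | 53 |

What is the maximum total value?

Rank by value-to-size ratio: Neuro 53/4≈13.2, ER 53/8≈6.62, Cardio 32/11≈2.91, Maternity 21/20≈1.05, Onc 4/22≈0.182.
Neuro: take in full, 4 nurse-hours for value 53 ; 20 left.
All 8 nurse-hours of ER fit (value 53) ; 12 remain.
Cardio: take in full, 11 nurse-hours for value 32 ; 1 left.
1 nurse-hours left: a 1/20 share of Maternity gives 21×1/20 = 1.05.
Total value = 139.05.

139.05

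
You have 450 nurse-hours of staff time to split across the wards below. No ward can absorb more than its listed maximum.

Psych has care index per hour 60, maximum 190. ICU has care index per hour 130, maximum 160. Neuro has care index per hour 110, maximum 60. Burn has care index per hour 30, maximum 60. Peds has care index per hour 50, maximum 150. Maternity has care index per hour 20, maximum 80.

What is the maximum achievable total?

Highest care index per hour first: ICU 130 > Neuro 110 > Psych 60 > Peds 50 > Burn 30 > Maternity 20.
ICU takes 160 to reach its cap of 160 — 290 left.
Neuro: +60 to 60 (cap) — 230 left.
Psych: +190 to 190 (cap) — 40 left.
Only 40 left; Peds takes them to reach 40.
Total = 60×190 + 130×160 + 110×60 + 50×40 = 40800.

40800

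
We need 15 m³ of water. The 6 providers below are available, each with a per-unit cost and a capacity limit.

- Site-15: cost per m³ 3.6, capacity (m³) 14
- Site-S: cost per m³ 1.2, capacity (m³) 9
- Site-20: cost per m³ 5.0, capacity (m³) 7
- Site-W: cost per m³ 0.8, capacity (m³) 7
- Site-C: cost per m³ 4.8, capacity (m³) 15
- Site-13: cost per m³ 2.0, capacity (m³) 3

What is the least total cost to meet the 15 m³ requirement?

15.2

Cheapest first:
Site-W (0.8): use full 7 ; 8 m³ to go.
Site-S (1.2): take the remaining 8 ; done.
Site-13, Site-15, Site-C, Site-20: unused.
Cost = 7×0.8 + 8×1.2 = 15.2.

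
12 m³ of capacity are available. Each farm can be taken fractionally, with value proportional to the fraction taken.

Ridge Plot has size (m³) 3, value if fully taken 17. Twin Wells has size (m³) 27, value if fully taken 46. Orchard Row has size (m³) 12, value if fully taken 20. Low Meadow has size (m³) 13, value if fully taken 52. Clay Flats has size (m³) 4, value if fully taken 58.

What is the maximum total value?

95

Best value per unit of size first: Clay Flats 58/4≈14.5, Ridge Plot 17/3≈5.67, Low Meadow 52/13≈4, Twin Wells 46/27≈1.7, Orchard Row 20/12≈1.67.
Take all of Clay Flats (4 m³, value 58) → 8 m³ left.
Take all of Ridge Plot (3 m³, value 17) → 5 m³ left.
Fill the last 5 m³ with part of Low Meadow: 5/13 of it earns 20.
Total value = 95.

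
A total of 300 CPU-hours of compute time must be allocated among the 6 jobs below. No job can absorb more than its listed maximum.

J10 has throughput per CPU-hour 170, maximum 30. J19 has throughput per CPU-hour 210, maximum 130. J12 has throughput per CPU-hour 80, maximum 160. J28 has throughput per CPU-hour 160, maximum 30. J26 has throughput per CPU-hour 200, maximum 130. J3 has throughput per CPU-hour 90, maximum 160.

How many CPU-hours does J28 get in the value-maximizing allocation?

Order the jobs by throughput per CPU-hour: J19 210 > J26 200 > J10 170 > J28 160 > J3 90 > J12 80.
J19 takes 130 to reach its cap of 130 → 170 left.
J26 takes 130 to reach its cap of 130 → 40 left.
Give J10 30 to hit its cap of 30 → 10 left.
J28 has room for 30 but only 10 remain, so it gets 10.

10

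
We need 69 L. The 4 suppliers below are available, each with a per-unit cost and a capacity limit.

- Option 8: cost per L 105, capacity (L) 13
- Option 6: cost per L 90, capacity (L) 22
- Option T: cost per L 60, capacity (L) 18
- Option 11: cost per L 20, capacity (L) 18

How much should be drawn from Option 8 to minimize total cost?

11

Cheapest first:
Option 11 at 20: take all 18 L — 51 still needed.
Option T (60): use full 18 — 33 L to go.
Take 22 from Option 6 at 90 — need 11 more.
Take 11 from Option 8 at 105 to finish.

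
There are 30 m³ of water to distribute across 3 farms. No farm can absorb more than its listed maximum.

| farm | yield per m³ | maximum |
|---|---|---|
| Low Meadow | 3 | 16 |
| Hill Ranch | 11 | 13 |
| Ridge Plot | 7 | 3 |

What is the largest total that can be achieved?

206

Order the farms by yield per m³: Hill Ranch 11 > Ridge Plot 7 > Low Meadow 3.
Hill Ranch: +13 to 13 (cap) ; 17 left.
Ridge Plot takes 3 to reach its cap of 3 ; 14 left.
Low Meadow: +14 (room for 16) → 14. Pool exhausted.
Total = 3×14 + 11×13 + 7×3 = 206.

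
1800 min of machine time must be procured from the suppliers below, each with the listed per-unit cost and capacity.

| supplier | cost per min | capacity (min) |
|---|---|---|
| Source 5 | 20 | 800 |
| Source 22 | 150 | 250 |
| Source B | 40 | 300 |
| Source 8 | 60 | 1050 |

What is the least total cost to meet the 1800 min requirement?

70000

Fill from the cheapest supplier first.
Take 800 from Source 5 at 20 ; need 1000 more.
Take 300 from Source B at 40 ; need 700 more.
Take 700 from Source 8 at 60 to finish.
Source 22: unused.
Cost = 800×20 + 300×40 + 700×60 = 70000.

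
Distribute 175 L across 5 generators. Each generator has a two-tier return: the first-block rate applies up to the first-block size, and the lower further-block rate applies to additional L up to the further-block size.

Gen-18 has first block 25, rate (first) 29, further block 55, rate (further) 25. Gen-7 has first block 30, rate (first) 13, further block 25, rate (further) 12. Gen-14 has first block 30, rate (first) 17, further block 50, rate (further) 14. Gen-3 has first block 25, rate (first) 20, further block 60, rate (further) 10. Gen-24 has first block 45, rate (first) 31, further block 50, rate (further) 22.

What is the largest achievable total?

4595

Order all 10 blocks by rate: Gen-24/T1 31 > Gen-18/T1 29 > Gen-18/T2 25 > Gen-24/T2 22 > Gen-3/T1 20 > Gen-14/T1 17 > Gen-14/T2 14 > Gen-7/T1 13 > Gen-7/T2 12 > Gen-3/T2 10.
Gen-24 T1 at 31: fill all 45 ; 130 left.
Gen-18 T1 at 29: fill all 25 ; 105 left.
Gen-18/T2 (25): +55 ; 50 left.
Gen-24/T2 (22): +50 ; 0 left.
Total = 31×45 + 29×25 + 25×55 + 22×50 = 4595.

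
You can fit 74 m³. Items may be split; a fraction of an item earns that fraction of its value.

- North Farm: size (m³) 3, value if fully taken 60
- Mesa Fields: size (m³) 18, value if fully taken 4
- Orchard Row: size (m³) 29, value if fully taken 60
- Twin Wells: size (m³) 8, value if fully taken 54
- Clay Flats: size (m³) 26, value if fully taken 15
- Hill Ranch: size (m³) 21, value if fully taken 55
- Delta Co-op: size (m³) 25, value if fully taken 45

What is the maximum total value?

252.4

Best value per unit of size first: North Farm 60/3≈20, Twin Wells 54/8≈6.75, Hill Ranch 55/21≈2.62, Orchard Row 60/29≈2.07, Delta Co-op 45/25≈1.8, Clay Flats 15/26≈0.577, Mesa Fields 4/18≈0.222.
All 3 m³ of North Farm fit (value 60) → 71 remain.
Take all of Twin Wells (8 m³, value 54) → 63 m³ left.
Hill Ranch: take in full, 21 m³ for value 55 → 42 left.
All 29 m³ of Orchard Row fit (value 60) → 13 remain.
13 m³ left: a 13/25 share of Delta Co-op gives 45×13/25 = 23.4.
Total value = 252.4.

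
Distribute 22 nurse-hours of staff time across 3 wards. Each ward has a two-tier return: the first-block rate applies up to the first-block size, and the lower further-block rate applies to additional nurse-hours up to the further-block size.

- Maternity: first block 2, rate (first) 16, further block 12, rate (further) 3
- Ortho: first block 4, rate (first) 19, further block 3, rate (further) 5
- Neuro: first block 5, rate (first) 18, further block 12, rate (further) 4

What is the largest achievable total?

Rank every tier by rate: Ortho/tier1 19 > Neuro/tier1 18 > Maternity/tier1 16 > Ortho/tier2 5 > Neuro/tier2 4 > Maternity/tier2 3.
Ortho/tier1 (19): +4 ; 18 left.
Fill Neuro tier1 block (5 at 18) ; 13 left.
Maternity tier1 at 16: fill all 2 ; 11 left.
Ortho tier2 at 5: fill all 3 ; 8 left.
Neuro/tier2: +8 of 12 at 4; pool empty.
Total = 19×4 + 18×5 + 16×2 + 5×3 + 4×8 = 245.

245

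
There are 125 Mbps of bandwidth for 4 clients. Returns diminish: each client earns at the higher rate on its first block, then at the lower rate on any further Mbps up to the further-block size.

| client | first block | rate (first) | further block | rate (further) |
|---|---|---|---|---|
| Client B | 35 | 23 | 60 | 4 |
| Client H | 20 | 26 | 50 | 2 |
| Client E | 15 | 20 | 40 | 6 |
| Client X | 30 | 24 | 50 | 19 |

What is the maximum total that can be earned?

Treat each block as its own option and order by rate: Client H/first 26 > Client X/first 24 > Client B/first 23 > Client E/first 20 > Client X/second 19 > Client E/second 6 > Client B/second 4 > Client H/second 2.
Client H/first (26): +20 — 105 left.
Client X first at 24: fill all 30 — 75 left.
Client B first at 23: fill all 35 — 40 left.
Fill Client E first block (15 at 20) — 25 left.
25 remain; put them into Client X second at 19.
Total = 26×20 + 24×30 + 23×35 + 20×15 + 19×25 = 2820.

2820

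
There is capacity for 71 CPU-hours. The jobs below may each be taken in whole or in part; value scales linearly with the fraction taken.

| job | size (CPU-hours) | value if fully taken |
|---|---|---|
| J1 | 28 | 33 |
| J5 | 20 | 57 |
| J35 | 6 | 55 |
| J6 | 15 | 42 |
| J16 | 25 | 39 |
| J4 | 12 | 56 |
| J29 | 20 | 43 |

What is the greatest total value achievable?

248.7

Rank by value-to-size ratio: J35 55/6≈9.17, J4 56/12≈4.67, J5 57/20≈2.85, J6 42/15≈2.8, J29 43/20≈2.15, J16 39/25≈1.56, J1 33/28≈1.18.
All 6 CPU-hours of J35 fit (value 55) — 65 remain.
J4: take in full, 12 CPU-hours for value 56 — 53 left.
J5: take in full, 20 CPU-hours for value 57 — 33 left.
Take all of J6 (15 CPU-hours, value 42) — 18 CPU-hours left.
18 CPU-hours left: a 18/20 share of J29 gives 43×18/20 = 38.7.
Total value = 248.7.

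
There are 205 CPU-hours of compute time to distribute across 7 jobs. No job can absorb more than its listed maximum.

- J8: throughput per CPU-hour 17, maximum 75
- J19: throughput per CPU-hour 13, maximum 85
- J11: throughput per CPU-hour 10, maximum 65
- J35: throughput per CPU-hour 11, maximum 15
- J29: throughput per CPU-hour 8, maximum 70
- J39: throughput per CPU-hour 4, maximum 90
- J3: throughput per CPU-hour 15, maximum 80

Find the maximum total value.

3125

Order the jobs by throughput per CPU-hour: J8 17 > J3 15 > J19 13 > J35 11 > J11 10 > J29 8 > J39 4.
J8 takes 75 to reach its cap of 75 → 130 left.
J3 takes 80 to reach its cap of 80 → 50 left.
J19 has room for 85 but only 50 remain, so it gets 50.
Total = 17×75 + 13×50 + 15×80 = 3125.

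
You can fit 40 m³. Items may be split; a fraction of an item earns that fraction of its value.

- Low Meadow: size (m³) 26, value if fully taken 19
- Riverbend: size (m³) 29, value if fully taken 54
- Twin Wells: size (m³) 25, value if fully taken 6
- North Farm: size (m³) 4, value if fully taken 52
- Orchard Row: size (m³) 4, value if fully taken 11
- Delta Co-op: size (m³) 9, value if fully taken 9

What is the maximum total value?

Best value per unit of size first: North Farm 52/4≈13, Orchard Row 11/4≈2.75, Riverbend 54/29≈1.86, Delta Co-op 9/9≈1, Low Meadow 19/26≈0.731, Twin Wells 6/25≈0.24.
North Farm: take in full, 4 m³ for value 52 → 36 left.
Orchard Row: take in full, 4 m³ for value 11 → 32 left.
Riverbend: take in full, 29 m³ for value 54 → 3 left.
Fill the last 3 m³ with part of Delta Co-op: 3/9 of it earns 3.
Total value = 120.

120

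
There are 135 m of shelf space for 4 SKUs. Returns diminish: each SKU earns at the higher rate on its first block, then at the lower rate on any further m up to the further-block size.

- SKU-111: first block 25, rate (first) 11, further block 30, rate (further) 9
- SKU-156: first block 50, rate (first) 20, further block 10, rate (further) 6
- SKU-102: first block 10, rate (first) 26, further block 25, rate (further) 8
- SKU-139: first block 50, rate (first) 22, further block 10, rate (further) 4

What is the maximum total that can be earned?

2635

Rank every tier by rate: SKU-102/T1 26 > SKU-139/T1 22 > SKU-156/T1 20 > SKU-111/T1 11 > SKU-111/T2 9 > SKU-102/T2 8 > SKU-156/T2 6 > SKU-139/T2 4.
Fill SKU-102 T1 block (10 at 26) ; 125 left.
SKU-139 T1 at 22: fill all 50 ; 75 left.
SKU-156 T1 at 20: fill all 50 ; 25 left.
SKU-111/T1 (11): +25 ; 0 left.
Total = 26×10 + 22×50 + 20×50 + 11×25 = 2635.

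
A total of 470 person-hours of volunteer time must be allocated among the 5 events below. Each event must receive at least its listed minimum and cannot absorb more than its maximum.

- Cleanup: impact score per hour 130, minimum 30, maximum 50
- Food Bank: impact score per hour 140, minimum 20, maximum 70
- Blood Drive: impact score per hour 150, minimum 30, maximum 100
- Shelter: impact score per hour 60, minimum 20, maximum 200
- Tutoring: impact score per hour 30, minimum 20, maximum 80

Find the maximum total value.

Meeting every minimum uses 30+20+30+20+20 = 120 person-hours, leaving 350.
Rank by impact score per hour: Blood Drive 150 > Food Bank 140 > Cleanup 130 > Shelter 60 > Tutoring 30.
Blood Drive: +70 to 100 (cap) → 280 left.
Give Food Bank 50 more to hit its cap of 70 → 230 left.
Cleanup takes 20 more to reach its cap of 50 → 210 left.
Shelter takes 180 more to reach its cap of 200 → 30 left.
Tutoring has room for 60 more but only 30 remain, so it gets 50.
Total = 130×50 + 140×70 + 150×100 + 60×200 + 30×50 = 44800.

44800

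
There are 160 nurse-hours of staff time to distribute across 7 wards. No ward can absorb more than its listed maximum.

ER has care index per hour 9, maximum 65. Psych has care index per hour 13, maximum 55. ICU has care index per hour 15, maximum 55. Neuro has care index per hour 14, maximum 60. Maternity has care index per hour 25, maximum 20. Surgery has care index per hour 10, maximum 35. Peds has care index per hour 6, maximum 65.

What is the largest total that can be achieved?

2490

Rank by care index per hour: Maternity 25 > ICU 15 > Neuro 14 > Psych 13 > Surgery 10 > ER 9 > Peds 6.
Give Maternity 20 to hit its cap of 20 ; 140 left.
Give ICU 55 to hit its cap of 55 ; 85 left.
Neuro takes 60 to reach its cap of 60 ; 25 left.
Psych has room for 55 but only 25 remain, so it gets 25.
Total = 13×25 + 15×55 + 14×60 + 25×20 = 2490.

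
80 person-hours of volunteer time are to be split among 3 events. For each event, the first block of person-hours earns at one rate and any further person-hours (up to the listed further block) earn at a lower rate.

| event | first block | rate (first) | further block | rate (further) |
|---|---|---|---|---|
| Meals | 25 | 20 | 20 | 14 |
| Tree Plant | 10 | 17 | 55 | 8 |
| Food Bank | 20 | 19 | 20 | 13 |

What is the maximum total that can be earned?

Order all 6 blocks by rate: Meals/T1 20 > Food Bank/T1 19 > Tree Plant/T1 17 > Meals/T2 14 > Food Bank/T2 13 > Tree Plant/T2 8.
Meals T1 at 20: fill all 25 → 55 left.
Fill Food Bank T1 block (20 at 19) → 35 left.
Tree Plant/T1 (17): +10 → 25 left.
Fill Meals T2 block (20 at 14) → 5 left.
Food Bank T2 at 13: only 5 left, fill 5.
Total = 20×25 + 19×20 + 17×10 + 14×20 + 13×5 = 1395.

1395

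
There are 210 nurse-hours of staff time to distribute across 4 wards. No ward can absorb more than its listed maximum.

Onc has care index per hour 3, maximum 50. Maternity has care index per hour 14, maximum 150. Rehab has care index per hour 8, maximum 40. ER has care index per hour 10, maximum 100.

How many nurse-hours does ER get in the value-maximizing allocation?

Order the wards by care index per hour: Maternity 14 > ER 10 > Rehab 8 > Onc 3.
Maternity: +150 to 150 (cap) ; 60 left.
ER has room for 100 but only 60 remain, so it gets 60.

60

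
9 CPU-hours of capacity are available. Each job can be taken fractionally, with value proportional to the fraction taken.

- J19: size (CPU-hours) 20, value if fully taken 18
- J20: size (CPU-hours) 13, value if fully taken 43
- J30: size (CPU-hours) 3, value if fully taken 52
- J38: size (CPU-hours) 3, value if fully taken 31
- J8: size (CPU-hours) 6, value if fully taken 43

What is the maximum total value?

104.5

Sort by value density: J30 52/3≈17.3, J38 31/3≈10.3, J8 43/6≈7.17, J20 43/13≈3.31, J19 18/20≈0.9.
J30: take in full, 3 CPU-hours for value 52 ; 6 left.
J38: take in full, 3 CPU-hours for value 31 ; 3 left.
Only 3 CPU-hours remain; take 3/6 of J8 for value 43×3/6 = 21.5.
Total value = 104.5.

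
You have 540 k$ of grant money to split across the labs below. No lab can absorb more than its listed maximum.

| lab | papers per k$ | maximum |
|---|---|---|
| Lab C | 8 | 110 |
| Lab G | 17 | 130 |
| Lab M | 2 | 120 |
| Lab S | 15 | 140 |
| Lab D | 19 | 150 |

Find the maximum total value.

Rank by papers per k$: Lab D 19 > Lab G 17 > Lab S 15 > Lab C 8 > Lab M 2.
Lab D: +150 to 150 (cap) — 390 left.
Give Lab G 130 to hit its cap of 130 — 260 left.
Lab S: +140 to 140 (cap) — 120 left.
Lab C: +110 to 110 (cap) — 10 left.
Lab M has room for 120 but only 10 remain, so it gets 10.
Total = 8×110 + 17×130 + 2×10 + 15×140 + 19×150 = 8060.

8060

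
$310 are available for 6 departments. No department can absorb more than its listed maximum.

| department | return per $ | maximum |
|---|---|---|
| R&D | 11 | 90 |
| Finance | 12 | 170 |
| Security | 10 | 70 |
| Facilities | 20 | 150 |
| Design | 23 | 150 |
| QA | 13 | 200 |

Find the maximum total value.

Order the departments by return per $: Design 23 > Facilities 20 > QA 13 > Finance 12 > R&D 11 > Security 10.
Give Design 150 to hit its cap of 150 → 160 left.
Give Facilities 150 to hit its cap of 150 → 10 left.
QA has room for 200 but only 10 remain, so it gets 10.
Total = 20×150 + 23×150 + 13×10 = 6580.

6580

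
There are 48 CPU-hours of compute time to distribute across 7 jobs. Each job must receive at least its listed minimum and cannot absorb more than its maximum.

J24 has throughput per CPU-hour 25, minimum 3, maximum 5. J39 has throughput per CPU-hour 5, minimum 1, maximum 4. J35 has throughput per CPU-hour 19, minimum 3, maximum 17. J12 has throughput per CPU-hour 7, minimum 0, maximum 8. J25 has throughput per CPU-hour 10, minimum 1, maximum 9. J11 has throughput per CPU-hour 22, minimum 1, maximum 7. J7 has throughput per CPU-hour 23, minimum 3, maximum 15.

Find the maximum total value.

Meeting every minimum uses 3+1+3+0+1+1+3 = 12 CPU-hours, leaving 36.
Highest throughput per CPU-hour first: J24 25 > J7 23 > J11 22 > J35 19 > J25 10 > J12 7 > J39 5.
J24 takes 2 more to reach its cap of 5 ; 34 left.
J7 takes 12 more to reach its cap of 15 ; 22 left.
Give J11 6 more to hit its cap of 7 ; 16 left.
J35 takes 14 more to reach its cap of 17 ; 2 left.
J25 has room for 8 more but only 2 remain, so it gets 3.
Total = 25×5 + 5×1 + 19×17 + 10×3 + 22×7 + 23×15 = 982.

982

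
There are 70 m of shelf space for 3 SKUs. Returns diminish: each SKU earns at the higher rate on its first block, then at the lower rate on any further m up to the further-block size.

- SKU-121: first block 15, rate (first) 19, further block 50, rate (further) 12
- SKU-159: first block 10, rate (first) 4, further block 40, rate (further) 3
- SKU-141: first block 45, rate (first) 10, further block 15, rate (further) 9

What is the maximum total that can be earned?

Rank every tier by rate: SKU-121/T1 19 > SKU-121/T2 12 > SKU-141/T1 10 > SKU-141/T2 9 > SKU-159/T1 4 > SKU-159/T2 3.
Fill SKU-121 T1 block (15 at 19) — 55 left.
Fill SKU-121 T2 block (50 at 12) — 5 left.
5 remain; put them into SKU-141 T1 at 10.
Total = 19×15 + 12×50 + 10×5 = 935.

935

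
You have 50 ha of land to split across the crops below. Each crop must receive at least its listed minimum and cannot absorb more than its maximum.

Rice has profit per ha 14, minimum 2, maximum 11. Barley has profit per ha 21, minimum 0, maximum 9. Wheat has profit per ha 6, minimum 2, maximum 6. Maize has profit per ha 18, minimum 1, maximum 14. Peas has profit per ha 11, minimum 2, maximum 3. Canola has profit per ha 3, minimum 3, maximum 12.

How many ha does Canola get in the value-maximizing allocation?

7

Meeting every minimum uses 2+0+2+1+2+3 = 10 ha, leaving 40.
Rank by profit per ha: Barley 21 > Maize 18 > Rice 14 > Peas 11 > Wheat 6 > Canola 3.
Barley: +9 to 9 (cap) — 31 left.
Give Maize 13 more to hit its cap of 14 — 18 left.
Rice takes 9 more to reach its cap of 11 — 9 left.
Give Peas 1 more to hit its cap of 3 — 8 left.
Wheat: +4 to 6 (cap) — 4 left.
Canola: +4 (room for 9) → 7. Pool exhausted.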